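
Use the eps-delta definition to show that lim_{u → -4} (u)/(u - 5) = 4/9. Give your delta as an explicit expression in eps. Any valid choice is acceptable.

Fix eps > 0. We want delta > 0 with 0 < |u + 4| < delta ⇒ |(u)/(u - 5) − (4/9)| < eps.
Combining over a common denominator, (u)/(u - 5) − (4/9) = [(u)·(-9) − (-4)·(u - 5)] / [(-9)·(u - 5)] = -5(u + 4) / ((-9)(u - 5)).
So |(u)/(u - 5) − (4/9)| = 5|u + 4| / (9·|u − 5|).
Restrict delta ≤ 9/2. Then |u + 4| < 9/2 gives |u − 5| = |(u + 4) + (-9)| ≥ 9 − 9/2 = 9/2.
Hence |(u)/(u - 5) − (4/9)| < 5|u + 4|/(9·(9/2)) = (10/81)|u + 4|, which is < eps once |u + 4| < (81/10)eps.
Take delta = min(9/2, (81/10)eps). Then 0 < |u + 4| < delta forces both bounds, so |(u)/(u - 5) − (4/9)| < eps.

delta = min(9/2, (81/10)eps)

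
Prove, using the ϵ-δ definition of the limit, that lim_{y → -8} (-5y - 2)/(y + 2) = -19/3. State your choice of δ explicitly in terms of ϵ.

δ = min(3, (9/4)ϵ)

Let ϵ > 0. We want δ > 0 with 0 < |y + 8| < δ ⇒ |(-5y - 2)/(y + 2) + 19/3| < ϵ.
Combining over a common denominator, (-5y - 2)/(y + 2) + 19/3 = [(-5y - 2)·(-6) − 38·(y + 2)] / [(-6)·(y + 2)] = -8(y + 8) / ((-6)(y + 2)).
So |(-5y - 2)/(y + 2) + 19/3| = 8|y + 8| / (6·|y + 2|).
Require δ ≤ 3, so |y + 2| ≥ |-6| − |y + 8| > 6 − 3 = 3.
Hence |(-5y - 2)/(y + 2) + 19/3| < 8|y + 8|/(6·3) = (4/9)|y + 8|, which is < ϵ once |y + 8| < (9/4)ϵ.
Take δ = min(3, (9/4)ϵ). Then 0 < |y + 8| < δ forces both bounds, so |(-5y - 2)/(y + 2) + 19/3| < ϵ.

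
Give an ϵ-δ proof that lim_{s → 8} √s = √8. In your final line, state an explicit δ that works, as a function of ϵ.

δ = min(8, √8·ϵ)

Let ϵ > 0 be given. We want δ > 0 such that 0 < |s − 8| < δ implies |√s − √8| < ϵ.
Multiplying by the conjugate, |√s − √8| = |s − 8|/(√s + √8).
Restrict δ ≤ 8 so that |s − 8| < 8 forces s > 0, and then √s + √8 > √8.
Hence |√s − √8| < |s − 8|/√8, which is < ϵ once |s − 8| < √8·ϵ.
Take δ = min(8, √8·ϵ). If 0 < |s − 8| < δ then s > 0 and |√s − √8| < |s − 8|/√8 < ϵ.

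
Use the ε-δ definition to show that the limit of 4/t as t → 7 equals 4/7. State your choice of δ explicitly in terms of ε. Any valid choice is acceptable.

Fix ε > 0. We seek δ > 0 such that 0 < |t − 7| < δ implies |4/t − (4/7)| < ε.
|4/t − (4/7)| = 4·|7 − t|/(7·|t|) = 4|t − 7|/(7|t|).
Restrict δ ≤ 7/2. Then |t − 7| < 7/2 gives |t| > 7/2, so 7|t| > 49/2.
Then |4/t − (4/7)| < 4|t − 7|/(49/2), which is < ε when |t − 7| < (49/8)ε.
Take δ = min(7/2, (49/8)ε). Then 0 < |t − 7| < δ gives both |t − 7| < 7/2 and |t − 7| < (49/8)ε, so |4/t − (4/7)| < ε.

δ = min(7/2, (49/8)ε)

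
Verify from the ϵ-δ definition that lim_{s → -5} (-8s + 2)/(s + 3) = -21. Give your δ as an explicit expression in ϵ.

δ = min(1, (1/13)ϵ)

Let ϵ > 0. We want δ > 0 with 0 < |s + 5| < δ ⇒ |(-8s + 2)/(s + 3) + 21| < ϵ.
Combining over a common denominator, (-8s + 2)/(s + 3) + 21 = [(-8s + 2)·(-2) − 42·(s + 3)] / [(-2)·(s + 3)] = -26(s + 5) / ((-2)(s + 3)).
So |(-8s + 2)/(s + 3) + 21| = 26|s + 5| / (2·|s + 3|).
Require δ ≤ 1, so |s + 3| ≥ |-2| − |s + 5| > 2 − 1 = 1.
Hence |(-8s + 2)/(s + 3) + 21| < 26|s + 5|/(2·1) = 13|s + 5|, which is < ϵ once |s + 5| < (1/13)ϵ.
Take δ = min(1, (1/13)ϵ). Then 0 < |s + 5| < δ forces both bounds, so |(-8s + 2)/(s + 3) + 21| < ϵ.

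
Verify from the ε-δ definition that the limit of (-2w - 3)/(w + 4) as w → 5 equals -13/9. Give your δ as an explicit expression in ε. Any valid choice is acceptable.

δ = min(9/2, (81/10)ε)

Let ε > 0. We want δ > 0 with 0 < |w − 5| < δ ⇒ |(-2w - 3)/(w + 4) + 13/9| < ε.
Combining over a common denominator, (-2w - 3)/(w + 4) + 13/9 = [(-2w - 3)·9 − (-13)·(w + 4)] / [9·(w + 4)] = -5(w − 5) / (9(w + 4)).
So |(-2w - 3)/(w + 4) + 13/9| = 5|w − 5| / (9·|w + 4|).
Require δ ≤ 9/2, so |w + 4| ≥ |9| − |w − 5| > 9 − 9/2 = 9/2.
Hence |(-2w - 3)/(w + 4) + 13/9| < 5|w − 5|/(9·(9/2)) = (10/81)|w − 5|, which is < ε once |w − 5| < (81/10)ε.
Take δ = min(9/2, (81/10)ε). Then 0 < |w − 5| < δ forces both bounds, so |(-2w - 3)/(w + 4) + 13/9| < ε.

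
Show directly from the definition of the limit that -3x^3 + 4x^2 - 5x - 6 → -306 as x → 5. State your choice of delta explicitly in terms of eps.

Suppose eps > 0. We want delta > 0 such that 0 < |x − 5| < delta implies |(-3x^3 + 4x^2 - 5x - 6) + 306| < eps.
(-3x^3 + 4x^2 - 5x - 6) + 306 = -3x^3 + 4x^2 - 5x + 300 = (x − 5)(-3x^2 - 11x - 60).
So |(-3x^3 + 4x^2 - 5x - 6) + 306| = |x − 5|·|-3x^2 - 11x - 60|.
Require delta ≤ 1. Then |x − 5| < 1 gives |x| < 6, and by the triangle inequality |-3x^2 - 11x - 60| ≤ 3·6^2 + 11·6 + 60 = 234.
Hence |(-3x^3 + 4x^2 - 5x - 6) + 306| ≤ 234|x − 5| < eps provided |x − 5| < eps/234.
Choosing delta = min(1, eps/234) ensures both conditions, hence |(-3x^3 + 4x^2 - 5x - 6) + 306| < eps.

delta = min(1, eps/234)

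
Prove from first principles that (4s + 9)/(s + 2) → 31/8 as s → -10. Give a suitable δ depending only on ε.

δ = min(4, 32ε)

Fix ε > 0. We want δ > 0 with 0 < |s + 10| < δ ⇒ |(4s + 9)/(s + 2) − (31/8)| < ε.
Combining over a common denominator, (4s + 9)/(s + 2) − (31/8) = [(4s + 9)·(-8) − (-31)·(s + 2)] / [(-8)·(s + 2)] = -1(s + 10) / ((-8)(s + 2)).
So |(4s + 9)/(s + 2) − (31/8)| = |s + 10| / (8·|s + 2|).
Require δ ≤ 4, so |s + 2| ≥ |-8| − |s + 10| > 8 − 4 = 4.
Hence |(4s + 9)/(s + 2) − (31/8)| < |s + 10|/(8·4) = (1/32)|s + 10|, which is < ε once |s + 10| < 32ε.
Take δ = min(4, 32ε). Then 0 < |s + 10| < δ forces both bounds, so |(4s + 9)/(s + 2) − (31/8)| < ε.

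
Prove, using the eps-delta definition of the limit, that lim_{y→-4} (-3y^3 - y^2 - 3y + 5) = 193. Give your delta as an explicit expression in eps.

Fix eps > 0. We want delta > 0 such that 0 < |y + 4| < delta implies |(-3y^3 - y^2 - 3y + 5) − 193| < eps.
(-3y^3 - y^2 - 3y + 5) − 193 = -3y^3 - y^2 - 3y - 188 = (y + 4)(-3y^2 + 11y - 47).
So |(-3y^3 - y^2 - 3y + 5) − 193| = |y + 4|·|-3y^2 + 11y - 47|.
Require delta ≤ 2. Then |y + 4| < 2 gives |y| < 6, and by the triangle inequality |-3y^2 + 11y - 47| ≤ 3·6^2 + 11·6 + 47 = 221.
Hence |(-3y^3 - y^2 - 3y + 5) − 193| ≤ 221|y + 4| < eps provided |y + 4| < eps/221.
Choosing delta = min(2, eps/221) ensures both conditions, hence |(-3y^3 - y^2 - 3y + 5) − 193| < eps.

delta = min(2, eps/221)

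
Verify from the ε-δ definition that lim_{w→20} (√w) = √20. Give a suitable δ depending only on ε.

Let ε > 0 be given. We want δ > 0 such that 0 < |w − 20| < δ implies |√w − √20| < ε.
Rationalise: √w − √20 = (w − 20)/(√w + √20), so |√w − √20| = |w − 20|/(√w + √20).
Restrict δ ≤ 20 so that |w − 20| < 20 forces w > 0, and then √w + √20 > √20.
Hence |√w − √20| < |w − 20|/√20, which is < ε once |w − 20| < √20·ε.
Take δ = min(20, √20·ε). If 0 < |w − 20| < δ then w > 0 and |√w − √20| < |w − 20|/√20 < ε.

δ = min(20, √20·ε)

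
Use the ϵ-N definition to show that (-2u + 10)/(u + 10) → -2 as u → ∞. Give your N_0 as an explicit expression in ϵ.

N_0 = 30/ϵ

Fix ϵ > 0. We seek N_0 > 0 such that u > N_0 implies |(-2u + 10)/(u + 10) + 2| < ϵ.
(-2u + 10)/(u + 10) + 2 = ((-2u + 10) − (-2)(u + 10)) / ((u + 10)) = 30/((u + 10)).
For u > 0 we have u + 10 > u, so |(-2u + 10)/(u + 10) + 2| = 30/((u + 10)) < 30/(u) = 30/u.
Thus |(-2u + 10)/(u + 10) + 2| < ϵ whenever u > 30/ϵ.
Take N_0 = 30/ϵ. If u > N_0 then |(-2u + 10)/(u + 10) + 2| < 30/u < ϵ.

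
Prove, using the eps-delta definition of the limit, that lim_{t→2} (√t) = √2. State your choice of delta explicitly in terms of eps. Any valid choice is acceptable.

delta = min(2, √2·eps)

Suppose eps > 0. We want delta > 0 such that 0 < |t − 2| < delta implies |√t − √2| < eps.
Multiplying by the conjugate, |√t − √2| = |t − 2|/(√t + √2).
Restrict delta ≤ 2 so that |t − 2| < 2 forces t > 0, and then √t + √2 > √2.
Hence |√t − √2| < |t − 2|/√2, which is < eps once |t − 2| < √2·eps.
Take delta = min(2, √2·eps). If 0 < |t − 2| < delta then t > 0 and |√t − √2| < |t − 2|/√2 < eps.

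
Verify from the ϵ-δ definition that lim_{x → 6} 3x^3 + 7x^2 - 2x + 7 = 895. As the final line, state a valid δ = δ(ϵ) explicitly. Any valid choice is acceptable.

Fix ϵ > 0. We want δ > 0 such that 0 < |x − 6| < δ implies |(3x^3 + 7x^2 - 2x + 7) − 895| < ϵ.
(3x^3 + 7x^2 - 2x + 7) − 895 = 3x^3 + 7x^2 - 2x - 888 = (x − 6)(3x^2 + 25x + 148).
So |(3x^3 + 7x^2 - 2x + 7) − 895| = |x − 6|·|3x^2 + 25x + 148|.
Assume first that |x − 6| < 1, so |x| < 7. Then |3x^2 + 25x + 148| ≤ 3·7^2 + 25·7 + 148 = 470.
Hence |(3x^3 + 7x^2 - 2x + 7) − 895| ≤ 470|x − 6| < ϵ provided |x − 6| < ϵ/470.
Take δ = min(1, ϵ/470). Then 0 < |x − 6| < δ gives both |x − 6| < 1 and |x − 6| < ϵ/470, so |(3x^3 + 7x^2 - 2x + 7) − 895| < ϵ.

δ = min(1, ϵ/470)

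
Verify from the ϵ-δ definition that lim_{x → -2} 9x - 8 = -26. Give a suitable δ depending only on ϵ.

δ = ϵ/9

Fix ϵ > 0. We need δ > 0 so that 0 < |x + 2| < δ implies |(9x - 8) + 26| < ϵ.
Since (9x - 8) + 26 = 9(x + 2), we have |(9x - 8) + 26| = 9|x + 2|.
Thus it suffices that |x + 2| < ϵ/9.
Choosing δ = ϵ/9 gives |(9x - 8) + 26| = 9|x + 2| < ϵ whenever |x + 2| < δ.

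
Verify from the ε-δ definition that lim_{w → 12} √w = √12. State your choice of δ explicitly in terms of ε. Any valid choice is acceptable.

Let ε > 0. We want δ > 0 such that 0 < |w − 12| < δ implies |√w − √12| < ε.
Rationalise: √w − √12 = (w − 12)/(√w + √12), so |√w − √12| = |w − 12|/(√w + √12).
Restrict δ ≤ 12 so that |w − 12| < 12 forces w > 0, and then √w + √12 > √12.
Hence |√w − √12| < |w − 12|/√12, which is < ε once |w − 12| < √12·ε.
Take δ = min(12, √12·ε). If 0 < |w − 12| < δ then w > 0 and |√w − √12| < |w − 12|/√12 < ε.

δ = min(12, √12·ε)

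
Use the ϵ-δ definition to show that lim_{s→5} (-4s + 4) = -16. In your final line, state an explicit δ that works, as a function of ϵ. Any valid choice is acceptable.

δ = ϵ/4

Let ϵ > 0 be given. We need δ > 0 so that 0 < |s − 5| < δ implies |(-4s + 4) + 16| < ϵ.
Since (-4s + 4) + 16 = -4(s − 5), we have |(-4s + 4) + 16| = 4|s − 5|.
Thus it suffices that |s − 5| < ϵ/4.
Choosing δ = ϵ/4 gives |(-4s + 4) + 16| = 4|s − 5| < ϵ whenever |s − 5| < δ.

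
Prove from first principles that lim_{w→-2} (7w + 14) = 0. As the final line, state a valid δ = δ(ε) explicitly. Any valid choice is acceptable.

δ = ε/7

Fix ε > 0. We need δ > 0 so that 0 < |w + 2| < δ implies |(7w + 14)| < ε.
Since (7w + 14) = 7(w + 2), we have |(7w + 14)| = 7|w + 2|.
Thus it suffices that |w + 2| < ε/7.
Choosing δ = ε/7 gives |(7w + 14)| = 7|w + 2| < ε whenever |w + 2| < δ.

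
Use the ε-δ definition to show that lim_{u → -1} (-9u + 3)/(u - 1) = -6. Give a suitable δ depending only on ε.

δ = min(1, (1/3)ε)

Let ε > 0. We want δ > 0 with 0 < |u + 1| < δ ⇒ |(-9u + 3)/(u - 1) + 6| < ε.
Combining over a common denominator, (-9u + 3)/(u - 1) + 6 = [(-9u + 3)·(-2) − 12·(u - 1)] / [(-2)·(u - 1)] = 6(u + 1) / ((-2)(u - 1)).
So |(-9u + 3)/(u - 1) + 6| = 6|u + 1| / (2·|u − 1|).
Restrict δ ≤ 1. Then |u + 1| < 1 gives |u − 1| = |(u + 1) + (-2)| ≥ 2 − 1 = 1.
Hence |(-9u + 3)/(u - 1) + 6| < 6|u + 1|/(2·1) = 3|u + 1|, which is < ε once |u + 1| < (1/3)ε.
Take δ = min(1, (1/3)ε). Then 0 < |u + 1| < δ forces both bounds, so |(-9u + 3)/(u - 1) + 6| < ε.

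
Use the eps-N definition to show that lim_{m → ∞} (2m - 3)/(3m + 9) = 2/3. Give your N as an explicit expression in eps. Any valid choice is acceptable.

Let eps > 0. For m ≥ 1, |(2m - 3)/(3m + 9) − (2/3)| = |-27|/(3(3m + 9)) = 27/(3(3m + 9)).
Since 3m + 9 ≥ 3m for m ≥ 1, this is ≤ 27/(3·3m) = 3/m.
So |(2m - 3)/(3m + 9) − (2/3)| < eps whenever m > 3/eps.
Take N = 3/eps. If m > N then |(2m - 3)/(3m + 9) − (2/3)| ≤ 3/m < eps.

N = 3/eps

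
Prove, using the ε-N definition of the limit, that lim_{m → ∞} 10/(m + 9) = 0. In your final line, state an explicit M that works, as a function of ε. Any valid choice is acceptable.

Let ε > 0 be given. For m ≥ 1, |10/(m + 9) − 0| = 10/(m + 9) ≤ 10/m.
We need 10/m < ε, i.e. m > 10/ε.
Take M = 10/ε. If m > M then |10/(m + 9)| ≤ 10/m < ε.

M = 10/ε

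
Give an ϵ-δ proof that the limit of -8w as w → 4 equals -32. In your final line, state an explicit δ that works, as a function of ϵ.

δ = ϵ/8

Let ϵ > 0 be given. We need δ > 0 so that 0 < |w − 4| < δ implies |(-8w) + 32| < ϵ.
Since (-8w) + 32 = -8(w − 4), we have |(-8w) + 32| = 8|w − 4|.
Thus it suffices that |w − 4| < ϵ/8.
Take δ = ϵ/8. If 0 < |w − 4| < δ then |(-8w) + 32| = 8|w − 4| < 8·(ϵ/8) = ϵ.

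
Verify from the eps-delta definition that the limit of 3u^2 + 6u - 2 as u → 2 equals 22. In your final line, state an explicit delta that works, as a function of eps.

delta = min(1, eps/21)

Suppose eps > 0. We want delta > 0 such that 0 < |u − 2| < delta implies |(3u^2 + 6u - 2) − 22| < eps.
(3u^2 + 6u - 2) − 22 = 3u^2 + 6u - 24 = (u − 2)(3u + 12).
So |(3u^2 + 6u - 2) − 22| = |u − 2|·|3u + 12|.
Require delta ≤ 1. Then |u − 2| < 1 gives |u| < 3, and by the triangle inequality |3u + 12| ≤ 3·3 + 12 = 21.
Hence |(3u^2 + 6u - 2) − 22| ≤ 21|u − 2| < eps provided |u − 2| < eps/21.
Choosing delta = min(1, eps/21) ensures both conditions, hence |(3u^2 + 6u - 2) − 22| < eps.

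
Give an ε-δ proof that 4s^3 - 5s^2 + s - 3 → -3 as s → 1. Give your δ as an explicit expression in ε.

δ = min(2, ε/39)

Let ε > 0. We want δ > 0 such that 0 < |s − 1| < δ implies |(4s^3 - 5s^2 + s - 3) + 3| < ε.
(4s^3 - 5s^2 + s - 3) + 3 = 4s^3 - 5s^2 + s = (s − 1)(4s^2 - s).
So |(4s^3 - 5s^2 + s - 3) + 3| = |s − 1|·|4s^2 - s|.
Require δ ≤ 2. Then |s − 1| < 2 gives |s| < 3, and by the triangle inequality |4s^2 - s| ≤ 4·3^2 + 3 = 39.
Hence |(4s^3 - 5s^2 + s - 3) + 3| ≤ 39|s − 1| < ε provided |s − 1| < ε/39.
Choosing δ = min(2, ε/39) ensures both conditions, hence |(4s^3 - 5s^2 + s - 3) + 3| < ε.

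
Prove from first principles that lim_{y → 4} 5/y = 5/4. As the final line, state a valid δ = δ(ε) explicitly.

Fix ε > 0. We seek δ > 0 such that 0 < |y − 4| < δ implies |5/y − (5/4)| < ε.
|5/y − (5/4)| = 5·|4 − y|/(4·|y|) = 5|y − 4|/(4|y|).
Restrict δ ≤ 2. Then |y − 4| < 2 gives |y| > 2, so 4|y| > 8.
Then |5/y − (5/4)| < 5|y − 4|/8, which is < ε when |y − 4| < (8/5)ε.
Take δ = min(2, (8/5)ε). Then 0 < |y − 4| < δ gives both |y − 4| < 2 and |y − 4| < (8/5)ε, so |5/y − (5/4)| < ε.

δ = min(2, (8/5)ε)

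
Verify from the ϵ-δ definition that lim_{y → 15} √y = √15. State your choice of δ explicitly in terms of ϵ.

Fix ϵ > 0. We want δ > 0 such that 0 < |y − 15| < δ implies |√y − √15| < ϵ.
Rationalise: √y − √15 = (y − 15)/(√y + √15), so |√y − √15| = |y − 15|/(√y + √15).
Restrict δ ≤ 15 so that |y − 15| < 15 forces y > 0, and then √y + √15 > √15.
Hence |√y − √15| < |y − 15|/√15, which is < ϵ once |y − 15| < √15·ϵ.
Take δ = min(15, √15·ϵ). If 0 < |y − 15| < δ then y > 0 and |√y − √15| < |y − 15|/√15 < ϵ.

δ = min(15, √15·ϵ)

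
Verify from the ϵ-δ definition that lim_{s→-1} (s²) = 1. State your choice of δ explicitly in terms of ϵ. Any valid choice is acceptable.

Suppose ϵ > 0. We seek δ > 0 with 0 < |s + 1| < δ ⇒ |s² − 1| < ϵ.
Factor: s² − 1 = (s + 1)(s - 1), so |s² − 1| = |s + 1|·|s - 1|.
Restrict δ ≤ 1. Then |s + 1| < 1 gives |s| < 2, so by the triangle inequality |s - 1| ≤ 2 + 1 = 3.
Hence |s² − 1| ≤ 3|s + 1|, which is < ϵ once |s + 1| < ϵ/3.
Take δ = min(1, ϵ/3). If 0 < |s + 1| < δ then both bounds hold and |s² − 1| ≤ 3|s + 1| < 3·(ϵ/3) = ϵ.

δ = min(1, ϵ/3)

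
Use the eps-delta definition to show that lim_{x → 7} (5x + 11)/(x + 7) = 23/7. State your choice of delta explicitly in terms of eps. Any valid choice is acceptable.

Let eps > 0. We want delta > 0 with 0 < |x − 7| < delta ⇒ |(5x + 11)/(x + 7) − (23/7)| < eps.
Combining over a common denominator, (5x + 11)/(x + 7) − (23/7) = [(5x + 11)·14 − 46·(x + 7)] / [14·(x + 7)] = 24(x − 7) / (14(x + 7)).
So |(5x + 11)/(x + 7) − (23/7)| = 24|x − 7| / (14·|x + 7|).
Require delta ≤ 7, so |x + 7| ≥ |14| − |x − 7| > 14 − 7 = 7.
Hence |(5x + 11)/(x + 7) − (23/7)| < 24|x − 7|/(14·7) = (12/49)|x − 7|, which is < eps once |x − 7| < (49/12)eps.
Take delta = min(7, (49/12)eps). Then 0 < |x − 7| < delta forces both bounds, so |(5x + 11)/(x + 7) − (23/7)| < eps.

delta = min(7, (49/12)eps)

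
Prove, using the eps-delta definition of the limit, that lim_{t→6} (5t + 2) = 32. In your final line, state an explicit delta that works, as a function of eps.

Suppose eps > 0. We need delta > 0 so that 0 < |t − 6| < delta implies |(5t + 2) − 32| < eps.
|(5t + 2) − 32| = |5t - 30| = 5|t − 6|.
So 5|t − 6| < eps exactly when |t − 6| < eps/5.
Take delta = eps/5. If 0 < |t − 6| < delta then |(5t + 2) − 32| = 5|t − 6| < 5·(eps/5) = eps.

delta = eps/5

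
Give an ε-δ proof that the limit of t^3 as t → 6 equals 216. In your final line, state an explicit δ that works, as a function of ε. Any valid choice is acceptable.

δ = min(2, ε/148)

Fix ε > 0. We seek δ > 0 with 0 < |t − 6| < δ ⇒ |t^3 − 216| < ε.
Factor: t^3 − 216 = (t − 6)(t^2 + 6t + 36), so |t^3 − 216| = |t − 6|·|t^2 + 6t + 36|.
Restrict δ ≤ 2. Then |t − 6| < 2 gives |t| < 8, so by the triangle inequality |t^2 + 6t + 36| ≤ 8^2 + 6·8 + 36 = 148.
Hence |t^3 − 216| ≤ 148|t − 6|, which is < ε once |t − 6| < ε/148.
Take δ = min(2, ε/148). If 0 < |t − 6| < δ then both bounds hold and |t^3 − 216| ≤ 148|t − 6| < 148·(ε/148) = ε.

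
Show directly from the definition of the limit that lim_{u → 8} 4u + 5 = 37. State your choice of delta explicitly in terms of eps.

delta = eps/4

Let eps > 0 be given. We need delta > 0 so that 0 < |u − 8| < delta implies |(4u + 5) − 37| < eps.
Since (4u + 5) − 37 = 4(u − 8), we have |(4u + 5) − 37| = 4|u − 8|.
Thus it suffices that |u − 8| < eps/4.
Take delta = eps/4. If 0 < |u − 8| < delta then |(4u + 5) − 37| = 4|u − 8| < 4·(eps/4) = eps.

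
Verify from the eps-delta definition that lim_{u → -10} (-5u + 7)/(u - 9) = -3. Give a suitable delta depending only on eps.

Let eps > 0. We want delta > 0 with 0 < |u + 10| < delta ⇒ |(-5u + 7)/(u - 9) + 3| < eps.
Combining over a common denominator, (-5u + 7)/(u - 9) + 3 = [(-5u + 7)·(-19) − 57·(u - 9)] / [(-19)·(u - 9)] = 38(u + 10) / ((-19)(u - 9)).
So |(-5u + 7)/(u - 9) + 3| = 38|u + 10| / (19·|u − 9|).
Restrict delta ≤ 19/2. Then |u + 10| < 19/2 gives |u − 9| = |(u + 10) + (-19)| ≥ 19 − 19/2 = 19/2.
Hence |(-5u + 7)/(u - 9) + 3| < 38|u + 10|/(19·(19/2)) = (4/19)|u + 10|, which is < eps once |u + 10| < (19/4)eps.
Take delta = min(19/2, (19/4)eps). Then 0 < |u + 10| < delta forces both bounds, so |(-5u + 7)/(u - 9) + 3| < eps.

delta = min(19/2, (19/4)eps)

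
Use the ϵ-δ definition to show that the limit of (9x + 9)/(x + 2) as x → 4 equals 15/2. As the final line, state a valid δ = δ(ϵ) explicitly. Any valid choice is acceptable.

δ = min(3, 2ϵ)

Let ϵ > 0. We want δ > 0 with 0 < |x − 4| < δ ⇒ |(9x + 9)/(x + 2) − (15/2)| < ϵ.
Combining over a common denominator, (9x + 9)/(x + 2) − (15/2) = [(9x + 9)·6 − 45·(x + 2)] / [6·(x + 2)] = 9(x − 4) / (6(x + 2)).
So |(9x + 9)/(x + 2) − (15/2)| = 9|x − 4| / (6·|x + 2|).
Restrict δ ≤ 3. Then |x − 4| < 3 gives |x + 2| = |(x − 4) + 6| ≥ 6 − 3 = 3.
Hence |(9x + 9)/(x + 2) − (15/2)| < 9|x − 4|/(6·3) = (1/2)|x − 4|, which is < ϵ once |x − 4| < 2ϵ.
Take δ = min(3, 2ϵ). Then 0 < |x − 4| < δ forces both bounds, so |(9x + 9)/(x + 2) − (15/2)| < ϵ.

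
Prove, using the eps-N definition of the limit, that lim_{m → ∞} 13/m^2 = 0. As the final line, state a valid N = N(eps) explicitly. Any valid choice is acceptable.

Fix eps > 0. For m ≥ 1, |13/m^2 − 0| = 13/m^2.
13/m^2 < eps ⇔ m^2 > 13/eps ⇔ m > (13/eps)^{1/2}.
Take N = (13/eps)^{1/2}. Then m > N implies 13/m^2 < eps.

N = (13/eps)^{1/2}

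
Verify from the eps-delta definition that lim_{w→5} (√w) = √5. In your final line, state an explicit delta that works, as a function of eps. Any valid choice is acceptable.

Let eps > 0. We want delta > 0 such that 0 < |w − 5| < delta implies |√w − √5| < eps.
Multiplying by the conjugate, |√w − √5| = |w − 5|/(√w + √5).
Restrict delta ≤ 5 so that |w − 5| < 5 forces w > 0, and then √w + √5 > √5.
Hence |√w − √5| < |w − 5|/√5, which is < eps once |w − 5| < √5·eps.
Take delta = min(5, √5·eps). If 0 < |w − 5| < delta then w > 0 and |√w − √5| < |w − 5|/√5 < eps.

delta = min(5, √5·eps)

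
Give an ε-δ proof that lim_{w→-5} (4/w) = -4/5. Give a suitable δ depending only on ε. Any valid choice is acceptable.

δ = min(5/2, (25/8)ε)

Fix ε > 0. We seek δ > 0 such that 0 < |w + 5| < δ implies |4/w + 4/5| < ε.
|4/w + 4/5| = 4·|-5 − w|/(5·|w|) = 4|w + 5|/(5|w|).
Require δ ≤ 5/2 so that |w| > 5 − 5/2 = 5/2, hence 5|w| > 25/2.
Then |4/w + 4/5| < 4|w + 5|/(25/2), which is < ε when |w + 5| < (25/8)ε.
Take δ = min(5/2, (25/8)ε). Then 0 < |w + 5| < δ gives both |w + 5| < 5/2 and |w + 5| < (25/8)ε, so |4/w + 4/5| < ε.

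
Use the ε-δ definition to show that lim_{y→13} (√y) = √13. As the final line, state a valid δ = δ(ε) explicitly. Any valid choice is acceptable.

Suppose ε > 0. We want δ > 0 such that 0 < |y − 13| < δ implies |√y − √13| < ε.
Multiplying by the conjugate, |√y − √13| = |y − 13|/(√y + √13).
Restrict δ ≤ 13 so that |y − 13| < 13 forces y > 0, and then √y + √13 > √13.
Hence |√y − √13| < |y − 13|/√13, which is < ε once |y − 13| < √13·ε.
Take δ = min(13, √13·ε). If 0 < |y − 13| < δ then y > 0 and |√y − √13| < |y − 13|/√13 < ε.

δ = min(13, √13·ε)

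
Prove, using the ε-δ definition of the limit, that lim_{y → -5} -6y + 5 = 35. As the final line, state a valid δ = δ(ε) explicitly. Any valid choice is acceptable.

δ = ε/6

Fix ε > 0. We need δ > 0 so that 0 < |y + 5| < δ implies |(-6y + 5) − 35| < ε.
|(-6y + 5) − 35| = |-6y - 30| = 6|y + 5|.
Thus it suffices that |y + 5| < ε/6.
Take δ = ε/6. If 0 < |y + 5| < δ then |(-6y + 5) − 35| = 6|y + 5| < 6·(ε/6) = ε.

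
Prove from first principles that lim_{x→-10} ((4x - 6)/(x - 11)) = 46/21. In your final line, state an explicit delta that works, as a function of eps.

Let eps > 0. We want delta > 0 with 0 < |x + 10| < delta ⇒ |(4x - 6)/(x - 11) − (46/21)| < eps.
Combining over a common denominator, (4x - 6)/(x - 11) − (46/21) = [(4x - 6)·(-21) − (-46)·(x - 11)] / [(-21)·(x - 11)] = -38(x + 10) / ((-21)(x - 11)).
So |(4x - 6)/(x - 11) − (46/21)| = 38|x + 10| / (21·|x − 11|).
Require delta ≤ 21/2, so |x − 11| ≥ |-21| − |x + 10| > 21 − 21/2 = 21/2.
Hence |(4x - 6)/(x - 11) − (46/21)| < 38|x + 10|/(21·(21/2)) = (76/441)|x + 10|, which is < eps once |x + 10| < (441/76)eps.
Take delta = min(21/2, (441/76)eps). Then 0 < |x + 10| < delta forces both bounds, so |(4x - 6)/(x - 11) − (46/21)| < eps.

delta = min(21/2, (441/76)eps)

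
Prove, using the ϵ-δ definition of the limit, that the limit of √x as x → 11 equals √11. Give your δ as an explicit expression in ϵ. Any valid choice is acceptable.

Let ϵ > 0 be given. We want δ > 0 such that 0 < |x − 11| < δ implies |√x − √11| < ϵ.
Rationalise: √x − √11 = (x − 11)/(√x + √11), so |√x − √11| = |x − 11|/(√x + √11).
Restrict δ ≤ 11 so that |x − 11| < 11 forces x > 0, and then √x + √11 > √11.
Hence |√x − √11| < |x − 11|/√11, which is < ϵ once |x − 11| < √11·ϵ.
Take δ = min(11, √11·ϵ). If 0 < |x − 11| < δ then x > 0 and |√x − √11| < |x − 11|/√11 < ϵ.

δ = min(11, √11·ϵ)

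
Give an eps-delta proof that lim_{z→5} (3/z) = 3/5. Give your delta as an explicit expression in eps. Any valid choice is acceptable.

delta = min(5/2, (25/6)eps)

Suppose eps > 0. We seek delta > 0 such that 0 < |z − 5| < delta implies |3/z − (3/5)| < eps.
|3/z − (3/5)| = 3·|5 − z|/(5·|z|) = 3|z − 5|/(5|z|).
Restrict delta ≤ 5/2. Then |z − 5| < 5/2 gives |z| > 5/2, so 5|z| > 25/2.
Then |3/z − (3/5)| < 3|z − 5|/(25/2), which is < eps when |z − 5| < (25/6)eps.
Take delta = min(5/2, (25/6)eps). Then 0 < |z − 5| < delta gives both |z − 5| < 5/2 and |z − 5| < (25/6)eps, so |3/z − (3/5)| < eps.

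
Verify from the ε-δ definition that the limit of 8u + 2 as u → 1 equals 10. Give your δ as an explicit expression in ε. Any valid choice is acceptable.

δ = ε/8

Let ε > 0. We need δ > 0 so that 0 < |u − 1| < δ implies |(8u + 2) − 10| < ε.
Since (8u + 2) − 10 = 8(u − 1), we have |(8u + 2) − 10| = 8|u − 1|.
Thus it suffices that |u − 1| < ε/8.
Take δ = ε/8. If 0 < |u − 1| < δ then |(8u + 2) − 10| = 8|u − 1| < 8·(ε/8) = ε.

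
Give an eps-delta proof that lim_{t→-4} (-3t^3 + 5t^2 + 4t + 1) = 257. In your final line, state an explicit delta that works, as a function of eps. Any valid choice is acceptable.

Let eps > 0. We want delta > 0 such that 0 < |t + 4| < delta implies |(-3t^3 + 5t^2 + 4t + 1) − 257| < eps.
(-3t^3 + 5t^2 + 4t + 1) − 257 = -3t^3 + 5t^2 + 4t - 256 = (t + 4)(-3t^2 + 17t - 64).
So |(-3t^3 + 5t^2 + 4t + 1) − 257| = |t + 4|·|-3t^2 + 17t - 64|.
Require delta ≤ 2. Then |t + 4| < 2 gives |t| < 6, and by the triangle inequality |-3t^2 + 17t - 64| ≤ 3·6^2 + 17·6 + 64 = 274.
Hence |(-3t^3 + 5t^2 + 4t + 1) − 257| ≤ 274|t + 4| < eps provided |t + 4| < eps/274.
Choosing delta = min(2, eps/274) ensures both conditions, hence |(-3t^3 + 5t^2 + 4t + 1) − 257| < eps.

delta = min(2, eps/274)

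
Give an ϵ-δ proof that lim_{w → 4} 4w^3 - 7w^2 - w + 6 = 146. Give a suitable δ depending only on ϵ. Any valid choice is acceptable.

Let ϵ > 0 be given. We want δ > 0 such that 0 < |w − 4| < δ implies |(4w^3 - 7w^2 - w + 6) − 146| < ϵ.
(4w^3 - 7w^2 - w + 6) − 146 = 4w^3 - 7w^2 - w - 140 = (w − 4)(4w^2 + 9w + 35).
So |(4w^3 - 7w^2 - w + 6) − 146| = |w − 4|·|4w^2 + 9w + 35|.
Assume first that |w − 4| < 2, so |w| < 6. Then |4w^2 + 9w + 35| ≤ 4·6^2 + 9·6 + 35 = 233.
Hence |(4w^3 - 7w^2 - w + 6) − 146| ≤ 233|w − 4| < ϵ provided |w − 4| < ϵ/233.
Take δ = min(2, ϵ/233). Then 0 < |w − 4| < δ gives both |w − 4| < 2 and |w − 4| < ϵ/233, so |(4w^3 - 7w^2 - w + 6) − 146| < ϵ.

δ = min(2, ϵ/233)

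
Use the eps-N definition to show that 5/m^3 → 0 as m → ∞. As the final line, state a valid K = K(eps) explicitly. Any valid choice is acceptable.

K = (5/eps)^{1/3}

Let eps > 0 be given. For m ≥ 1, |5/m^3 − 0| = 5/m^3.
5/m^3 < eps ⇔ m^3 > 5/eps ⇔ m > (5/eps)^{1/3}.
Take K = (5/eps)^{1/3}. Then m > K implies 5/m^3 < eps.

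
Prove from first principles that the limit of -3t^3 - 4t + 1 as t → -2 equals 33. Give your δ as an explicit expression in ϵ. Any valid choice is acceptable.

δ = min(1, ϵ/61)

Suppose ϵ > 0. We want δ > 0 such that 0 < |t + 2| < δ implies |(-3t^3 - 4t + 1) − 33| < ϵ.
(-3t^3 - 4t + 1) − 33 = -3t^3 - 4t - 32 = (t + 2)(-3t^2 + 6t - 16).
So |(-3t^3 - 4t + 1) − 33| = |t + 2|·|-3t^2 + 6t - 16|.
Assume first that |t + 2| < 1, so |t| < 3. Then |-3t^2 + 6t - 16| ≤ 3·3^2 + 6·3 + 16 = 61.
Hence |(-3t^3 - 4t + 1) − 33| ≤ 61|t + 2| < ϵ provided |t + 2| < ϵ/61.
Take δ = min(1, ϵ/61). Then 0 < |t + 2| < δ gives both |t + 2| < 1 and |t + 2| < ϵ/61, so |(-3t^3 - 4t + 1) − 33| < ϵ.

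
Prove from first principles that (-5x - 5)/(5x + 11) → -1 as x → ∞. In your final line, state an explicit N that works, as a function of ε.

N = (6/5)/ε

Let ε > 0 be given. We seek N > 0 such that x > N implies |(-5x - 5)/(5x + 11) + 1| < ε.
(-5x - 5)/(5x + 11) + 1 = (5(-5x - 5) − (-5)(5x + 11)) / (5(5x + 11)) = 30/(5(5x + 11)).
For x > 0 we have 5x + 11 > 5x, so |(-5x - 5)/(5x + 11) + 1| = 30/(5(5x + 11)) < 30/(5·5x) = (6/5)/x.
Thus |(-5x - 5)/(5x + 11) + 1| < ε whenever x > (6/5)/ε.
Take N = (6/5)/ε. If x > N then |(-5x - 5)/(5x + 11) + 1| < (6/5)/x < ε.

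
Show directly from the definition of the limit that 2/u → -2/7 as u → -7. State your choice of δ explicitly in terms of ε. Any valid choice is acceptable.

Let ε > 0 be given. We seek δ > 0 such that 0 < |u + 7| < δ implies |2/u + 2/7| < ε.
|2/u + 2/7| = 2·|-7 − u|/(7·|u|) = 2|u + 7|/(7|u|).
Require δ ≤ 7/2 so that |u| > 7 − 7/2 = 7/2, hence 7|u| > 49/2.
Then |2/u + 2/7| < 2|u + 7|/(49/2), which is < ε when |u + 7| < (49/4)ε.
Take δ = min(7/2, (49/4)ε). Then 0 < |u + 7| < δ gives both |u + 7| < 7/2 and |u + 7| < (49/4)ε, so |2/u + 2/7| < ε.

δ = min(7/2, (49/4)ε)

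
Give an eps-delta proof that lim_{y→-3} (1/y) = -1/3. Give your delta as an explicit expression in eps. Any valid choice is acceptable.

delta = min(3/2, (9/2)eps)

Let eps > 0 be given. We seek delta > 0 such that 0 < |y + 3| < delta implies |1/y + 1/3| < eps.
|1/y + 1/3| = |-3 − y|/(3·|y|) = |y + 3|/(3|y|).
Require delta ≤ 3/2 so that |y| > 3 − 3/2 = 3/2, hence 3|y| > 9/2.
Then |1/y + 1/3| < |y + 3|/(9/2), which is < eps when |y + 3| < (9/2)eps.
Take delta = min(3/2, (9/2)eps). Then 0 < |y + 3| < delta gives both |y + 3| < 3/2 and |y + 3| < (9/2)eps, so |1/y + 1/3| < eps.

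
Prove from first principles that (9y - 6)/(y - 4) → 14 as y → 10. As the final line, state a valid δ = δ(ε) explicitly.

δ = min(3, (3/5)ε)

Suppose ε > 0. We want δ > 0 with 0 < |y − 10| < δ ⇒ |(9y - 6)/(y - 4) − 14| < ε.
Combining over a common denominator, (9y - 6)/(y - 4) − 14 = [(9y - 6)·6 − 84·(y - 4)] / [6·(y - 4)] = -30(y − 10) / (6(y - 4)).
So |(9y - 6)/(y - 4) − 14| = 30|y − 10| / (6·|y − 4|).
Require δ ≤ 3, so |y − 4| ≥ |6| − |y − 10| > 6 − 3 = 3.
Hence |(9y - 6)/(y - 4) − 14| < 30|y − 10|/(6·3) = (5/3)|y − 10|, which is < ε once |y − 10| < (3/5)ε.
Take δ = min(3, (3/5)ε). Then 0 < |y − 10| < δ forces both bounds, so |(9y - 6)/(y - 4) − 14| < ε.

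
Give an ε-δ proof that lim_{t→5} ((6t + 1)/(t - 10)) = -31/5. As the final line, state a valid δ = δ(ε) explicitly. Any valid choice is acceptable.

Let ε > 0. We want δ > 0 with 0 < |t − 5| < δ ⇒ |(6t + 1)/(t - 10) + 31/5| < ε.
Combining over a common denominator, (6t + 1)/(t - 10) + 31/5 = [(6t + 1)·(-5) − 31·(t - 10)] / [(-5)·(t - 10)] = -61(t − 5) / ((-5)(t - 10)).
So |(6t + 1)/(t - 10) + 31/5| = 61|t − 5| / (5·|t − 10|).
Require δ ≤ 5/2, so |t − 10| ≥ |-5| − |t − 5| > 5 − 5/2 = 5/2.
Hence |(6t + 1)/(t - 10) + 31/5| < 61|t − 5|/(5·(5/2)) = (122/25)|t − 5|, which is < ε once |t − 5| < (25/122)ε.
Take δ = min(5/2, (25/122)ε). Then 0 < |t − 5| < δ forces both bounds, so |(6t + 1)/(t - 10) + 31/5| < ε.

δ = min(5/2, (25/122)ε)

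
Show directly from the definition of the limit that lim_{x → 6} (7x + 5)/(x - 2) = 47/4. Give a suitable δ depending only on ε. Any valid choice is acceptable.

δ = min(2, (8/19)ε)

Fix ε > 0. We want δ > 0 with 0 < |x − 6| < δ ⇒ |(7x + 5)/(x - 2) − (47/4)| < ε.
Combining over a common denominator, (7x + 5)/(x - 2) − (47/4) = [(7x + 5)·4 − 47·(x - 2)] / [4·(x - 2)] = -19(x − 6) / (4(x - 2)).
So |(7x + 5)/(x - 2) − (47/4)| = 19|x − 6| / (4·|x − 2|).
Restrict δ ≤ 2. Then |x − 6| < 2 gives |x − 2| = |(x − 6) + 4| ≥ 4 − 2 = 2.
Hence |(7x + 5)/(x - 2) − (47/4)| < 19|x − 6|/(4·2) = (19/8)|x − 6|, which is < ε once |x − 6| < (8/19)ε.
Take δ = min(2, (8/19)ε). Then 0 < |x − 6| < δ forces both bounds, so |(7x + 5)/(x - 2) − (47/4)| < ε.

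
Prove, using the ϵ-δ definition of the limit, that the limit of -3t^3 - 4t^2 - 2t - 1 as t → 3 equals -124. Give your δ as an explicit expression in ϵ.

δ = min(1, ϵ/141)

Fix ϵ > 0. We want δ > 0 such that 0 < |t − 3| < δ implies |(-3t^3 - 4t^2 - 2t - 1) + 124| < ϵ.
(-3t^3 - 4t^2 - 2t - 1) + 124 = -3t^3 - 4t^2 - 2t + 123 = (t − 3)(-3t^2 - 13t - 41).
So |(-3t^3 - 4t^2 - 2t - 1) + 124| = |t − 3|·|-3t^2 - 13t - 41|.
Assume first that |t − 3| < 1, so |t| < 4. Then |-3t^2 - 13t - 41| ≤ 3·4^2 + 13·4 + 41 = 141.
Hence |(-3t^3 - 4t^2 - 2t - 1) + 124| ≤ 141|t − 3| < ϵ provided |t − 3| < ϵ/141.
Choosing δ = min(1, ϵ/141) ensures both conditions, hence |(-3t^3 - 4t^2 - 2t - 1) + 124| < ϵ.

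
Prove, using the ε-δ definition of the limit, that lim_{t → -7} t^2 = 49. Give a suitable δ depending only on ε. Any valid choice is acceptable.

Let ε > 0. We seek δ > 0 with 0 < |t + 7| < δ ⇒ |t^2 − 49| < ε.
Factor: t^2 − 49 = (t + 7)(t - 7), so |t^2 − 49| = |t + 7|·|t - 7|.
Restrict δ ≤ 1. Then |t + 7| < 1 gives |t| < 8, so by the triangle inequality |t - 7| ≤ 8 + 7 = 15.
Hence |t^2 − 49| ≤ 15|t + 7|, which is < ε once |t + 7| < ε/15.
Take δ = min(1, ε/15). If 0 < |t + 7| < δ then both bounds hold and |t^2 − 49| ≤ 15|t + 7| < 15·(ε/15) = ε.

δ = min(1, ε/15)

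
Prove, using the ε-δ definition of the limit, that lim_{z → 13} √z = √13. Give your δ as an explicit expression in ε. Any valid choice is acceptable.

δ = min(13, √13·ε)

Fix ε > 0. We want δ > 0 such that 0 < |z − 13| < δ implies |√z − √13| < ε.
Multiplying by the conjugate, |√z − √13| = |z − 13|/(√z + √13).
Restrict δ ≤ 13 so that |z − 13| < 13 forces z > 0, and then √z + √13 > √13.
Hence |√z − √13| < |z − 13|/√13, which is < ε once |z − 13| < √13·ε.
Take δ = min(13, √13·ε). If 0 < |z − 13| < δ then z > 0 and |√z − √13| < |z − 13|/√13 < ε.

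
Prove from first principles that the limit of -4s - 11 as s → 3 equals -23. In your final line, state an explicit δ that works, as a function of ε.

δ = ε/4

Suppose ε > 0. We need δ > 0 so that 0 < |s − 3| < δ implies |(-4s - 11) + 23| < ε.
|(-4s - 11) + 23| = |-4s + 12| = 4|s − 3|.
So 4|s − 3| < ε exactly when |s − 3| < ε/4.
Choosing δ = ε/4 gives |(-4s - 11) + 23| = 4|s − 3| < ε whenever |s − 3| < δ.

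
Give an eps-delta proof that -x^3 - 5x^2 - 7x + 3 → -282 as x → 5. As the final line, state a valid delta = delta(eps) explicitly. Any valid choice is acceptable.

delta = min(1, eps/153)

Let eps > 0. We want delta > 0 such that 0 < |x − 5| < delta implies |(-x^3 - 5x^2 - 7x + 3) + 282| < eps.
(-x^3 - 5x^2 - 7x + 3) + 282 = -x^3 - 5x^2 - 7x + 285 = (x − 5)(-x^2 - 10x - 57).
So |(-x^3 - 5x^2 - 7x + 3) + 282| = |x − 5|·|-x^2 - 10x - 57|.
Require delta ≤ 1. Then |x − 5| < 1 gives |x| < 6, and by the triangle inequality |-x^2 - 10x - 57| ≤ 6^2 + 10·6 + 57 = 153.
Hence |(-x^3 - 5x^2 - 7x + 3) + 282| ≤ 153|x − 5| < eps provided |x − 5| < eps/153.
Take delta = min(1, eps/153). Then 0 < |x − 5| < delta gives both |x − 5| < 1 and |x − 5| < eps/153, so |(-x^3 - 5x^2 - 7x + 3) + 282| < eps.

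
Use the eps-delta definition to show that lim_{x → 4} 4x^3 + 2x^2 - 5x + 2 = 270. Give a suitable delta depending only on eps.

Let eps > 0 be given. We want delta > 0 such that 0 < |x − 4| < delta implies |(4x^3 + 2x^2 - 5x + 2) − 270| < eps.
(4x^3 + 2x^2 - 5x + 2) − 270 = 4x^3 + 2x^2 - 5x - 268 = (x − 4)(4x^2 + 18x + 67).
So |(4x^3 + 2x^2 - 5x + 2) − 270| = |x − 4|·|4x^2 + 18x + 67|.
Assume first that |x − 4| < 1, so |x| < 5. Then |4x^2 + 18x + 67| ≤ 4·5^2 + 18·5 + 67 = 257.
Hence |(4x^3 + 2x^2 - 5x + 2) − 270| ≤ 257|x − 4| < eps provided |x − 4| < eps/257.
Choosing delta = min(1, eps/257) ensures both conditions, hence |(4x^3 + 2x^2 - 5x + 2) − 270| < eps.

delta = min(1, eps/257)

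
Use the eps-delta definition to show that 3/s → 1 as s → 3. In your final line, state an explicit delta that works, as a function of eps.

Fix eps > 0. We seek delta > 0 such that 0 < |s − 3| < delta implies |3/s − 1| < eps.
|3/s − 1| = 3·|3 − s|/(3·|s|) = 3|s − 3|/(3|s|).
Restrict delta ≤ 3/2. Then |s − 3| < 3/2 gives |s| > 3/2, so 3|s| > 9/2.
Then |3/s − 1| < 3|s − 3|/(9/2), which is < eps when |s − 3| < (3/2)eps.
Take delta = min(3/2, (3/2)eps). Then 0 < |s − 3| < delta gives both |s − 3| < 3/2 and |s − 3| < (3/2)eps, so |3/s − 1| < eps.

delta = min(3/2, (3/2)eps)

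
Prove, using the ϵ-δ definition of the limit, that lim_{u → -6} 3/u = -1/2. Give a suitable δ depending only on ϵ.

Let ϵ > 0. We seek δ > 0 such that 0 < |u + 6| < δ implies |3/u + 1/2| < ϵ.
|3/u + 1/2| = 3·|-6 − u|/(6·|u|) = 3|u + 6|/(6|u|).
Restrict δ ≤ 3. Then |u + 6| < 3 gives |u| > 3, so 6|u| > 18.
Then |3/u + 1/2| < 3|u + 6|/18, which is < ϵ when |u + 6| < 6ϵ.
Take δ = min(3, 6ϵ). Then 0 < |u + 6| < δ gives both |u + 6| < 3 and |u + 6| < 6ϵ, so |3/u + 1/2| < ϵ.

δ = min(3, 6ϵ)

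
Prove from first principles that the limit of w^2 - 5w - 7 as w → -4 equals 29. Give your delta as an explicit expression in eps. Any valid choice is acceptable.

Suppose eps > 0. We want delta > 0 such that 0 < |w + 4| < delta implies |(w^2 - 5w - 7) − 29| < eps.
(w^2 - 5w - 7) − 29 = w^2 - 5w - 36 = (w + 4)(w - 9).
So |(w^2 - 5w - 7) − 29| = |w + 4|·|w - 9|.
Require delta ≤ 1. Then |w + 4| < 1 gives |w| < 5, and by the triangle inequality |w - 9| ≤ 5 + 9 = 14.
Hence |(w^2 - 5w - 7) − 29| ≤ 14|w + 4| < eps provided |w + 4| < eps/14.
Choosing delta = min(1, eps/14) ensures both conditions, hence |(w^2 - 5w - 7) − 29| < eps.

delta = min(1, eps/14)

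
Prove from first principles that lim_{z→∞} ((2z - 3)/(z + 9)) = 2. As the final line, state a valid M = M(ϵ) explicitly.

Suppose ϵ > 0. We seek M > 0 such that z > M implies |(2z - 3)/(z + 9) − 2| < ϵ.
(2z - 3)/(z + 9) − 2 = ((2z - 3) − 2(z + 9)) / ((z + 9)) = -21/((z + 9)).
For z > 0 we have z + 9 > z, so |(2z - 3)/(z + 9) − 2| = 21/((z + 9)) < 21/(z) = 21/z.
Thus |(2z - 3)/(z + 9) − 2| < ϵ whenever z > 21/ϵ.
Take M = 21/ϵ. If z > M then |(2z - 3)/(z + 9) − 2| < 21/z < ϵ.

M = 21/ϵ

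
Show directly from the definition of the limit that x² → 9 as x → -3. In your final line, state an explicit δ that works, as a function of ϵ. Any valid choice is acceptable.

δ = min(1, ϵ/7)

Suppose ϵ > 0. We seek δ > 0 with 0 < |x + 3| < δ ⇒ |x² − 9| < ϵ.
Factor: x² − 9 = (x + 3)(x - 3), so |x² − 9| = |x + 3|·|x - 3|.
Impose δ ≤ 1 so that |x| < 4; then |x - 3| ≤ 7.
Hence |x² − 9| ≤ 7|x + 3|, which is < ϵ once |x + 3| < ϵ/7.
Take δ = min(1, ϵ/7). If 0 < |x + 3| < δ then both bounds hold and |x² − 9| ≤ 7|x + 3| < 7·(ϵ/7) = ϵ.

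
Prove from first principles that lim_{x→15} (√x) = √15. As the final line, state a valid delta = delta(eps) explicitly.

delta = min(15, √15·eps)

Suppose eps > 0. We want delta > 0 such that 0 < |x − 15| < delta implies |√x − √15| < eps.
Rationalise: √x − √15 = (x − 15)/(√x + √15), so |√x − √15| = |x − 15|/(√x + √15).
Restrict delta ≤ 15 so that |x − 15| < 15 forces x > 0, and then √x + √15 > √15.
Hence |√x − √15| < |x − 15|/√15, which is < eps once |x − 15| < √15·eps.
Take delta = min(15, √15·eps). If 0 < |x − 15| < delta then x > 0 and |√x − √15| < |x − 15|/√15 < eps.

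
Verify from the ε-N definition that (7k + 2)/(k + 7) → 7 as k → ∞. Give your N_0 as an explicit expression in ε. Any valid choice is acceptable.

Let ε > 0 be given. For k ≥ 1, |(7k + 2)/(k + 7) − 7| = |-47|/((k + 7)) = 47/((k + 7)).
Since k + 7 ≥ k for k ≥ 1, this is ≤ 47/(k) = 47/k.
So |(7k + 2)/(k + 7) − 7| < ε whenever k > 47/ε.
Take N_0 = 47/ε. If k > N_0 then |(7k + 2)/(k + 7) − 7| ≤ 47/k < ε.

N_0 = 47/ε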